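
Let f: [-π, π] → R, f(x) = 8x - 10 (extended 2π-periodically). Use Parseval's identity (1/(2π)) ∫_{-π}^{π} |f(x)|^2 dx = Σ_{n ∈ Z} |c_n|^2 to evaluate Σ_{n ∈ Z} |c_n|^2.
Σ |c_n|^2 = 64π^2/3 + 100

Expand and integrate term by term over [-π, π]:
  ∫ (8x)^2 dx = 64·(2π^3/3); ∫ 2·8·(-10)·x dx = 0 (odd integrand); ∫ (-10)^2 dx = 100·2π.
So (1/(2π)) ∫_{-π}^{π} (8x - 10)^2 dx = 64π^2/3 + 100 = 64π^2/3 + 100.
Parseval ⇒ Σ |c_n|^2 = 64π^2/3 + 100.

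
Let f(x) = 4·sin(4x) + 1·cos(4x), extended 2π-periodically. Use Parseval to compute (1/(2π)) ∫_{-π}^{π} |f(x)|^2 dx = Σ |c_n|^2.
Σ |c_n|^2 = 17/2

Expand |f|^2 and use orthogonality of {sin(nx), cos(mx)} on [-π, π]:
  ∫_{-π}^{π} sin(nx)^2 dx = π, ∫ cos(mx)^2 dx = π, and cross terms integrate to 0.
So ∫_{-π}^{π} f(x)^2 dx = 4^2 · π + 1^2 · π = (16 + 1)π.
Divide by 2π: (16 + 1)/2 = 17/2.
By Parseval, this equals Σ |c_n|^2.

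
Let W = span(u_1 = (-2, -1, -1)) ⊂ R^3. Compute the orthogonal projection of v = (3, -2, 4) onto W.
proj_W(v) = (8/3, 4/3, 4/3)

Set up U = [u_1 | ... | u_1] ∈ R^(3×1). The projector onto W = col(U) is P = U (U^T U)^(-1) U^T.
Compute U^T U =
  [6],
and U^T v = (-8).
Solve U^T U · c = U^T v for the coefficients: c = (-4/3). The projection is proj_W(v) = U c.
Check: (v - proj_W(v)) · u_1 = 0  (should be 0).
Result: proj_W(v) = (8/3, 4/3, 4/3).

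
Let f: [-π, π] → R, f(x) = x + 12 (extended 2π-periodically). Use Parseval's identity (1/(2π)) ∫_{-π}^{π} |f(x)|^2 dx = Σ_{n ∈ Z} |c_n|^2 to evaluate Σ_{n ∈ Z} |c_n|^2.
Σ |c_n|^2 = π^2/3 + 144

Expand and integrate term by term over [-π, π]:
  ∫ (x)^2 dx = 1·(2π^3/3); ∫ 2·1·(12)·x dx = 0 (odd integrand); ∫ 12^2 dx = 144·2π.
So (1/(2π)) ∫_{-π}^{π} (x + 12)^2 dx = 1π^2/3 + 144 = π^2/3 + 144.
Parseval ⇒ Σ |c_n|^2 = π^2/3 + 144.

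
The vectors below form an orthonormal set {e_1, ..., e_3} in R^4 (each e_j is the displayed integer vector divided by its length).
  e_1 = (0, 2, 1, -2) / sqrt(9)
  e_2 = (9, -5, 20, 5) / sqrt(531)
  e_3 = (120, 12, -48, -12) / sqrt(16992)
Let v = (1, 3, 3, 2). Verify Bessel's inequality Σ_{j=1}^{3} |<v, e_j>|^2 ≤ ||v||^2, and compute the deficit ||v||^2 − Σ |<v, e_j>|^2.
Σ |<v, e_j>|^2 = 21/2; ||v||^2 = 23; deficit = 25/2

Write each e_j = u_j / sqrt(<u_j, u_j>) where u_j is the displayed integer vector. Then <v, e_j> = <v, u_j> / sqrt(<u_j, u_j>), so |<v, e_j>|^2 = <v, u_j>^2 / <u_j, u_j>.
Coefficients: <v, e_1> = 5/sqrt(9), <v, e_2> = 64/sqrt(531), <v, e_3> = -12/sqrt(16992).
Square and sum: Σ |<v, e_j>|^2 = 21/2.
Compute ||v||^2 = v·v = 23.
Deficit = 23 − 21/2 = 25/2 ≥ 0, confirming Bessel's inequality. (The deficit equals ||v − Σ <v,e_j> e_j||^2, the squared distance from v to span{e_j}.)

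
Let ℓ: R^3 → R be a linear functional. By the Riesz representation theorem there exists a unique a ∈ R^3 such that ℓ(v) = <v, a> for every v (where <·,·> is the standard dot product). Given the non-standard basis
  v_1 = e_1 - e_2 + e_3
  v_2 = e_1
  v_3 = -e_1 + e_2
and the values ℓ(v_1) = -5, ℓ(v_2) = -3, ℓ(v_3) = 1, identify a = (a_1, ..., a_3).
a = (-3, -2, -4)

Write a = (a_1, ..., a_3) in the standard basis. For each basis vector v_i, ℓ(v_i) = <v_i, a> is a linear equation in the a_j's. Collect the n equations into a matrix system V a = ℓ, where row i of V is v_i (expressed in the standard basis). Since V is invertible (lower-triangular with 1s on the diagonal, up to permutation), solve by back-substitution:
  V =
[[1, -1, 1],
 [1, 0, 0],
 [-1, 1, 0]]
  V a = (-5, -3, 1)
Solving gives a = (-3, -2, -4).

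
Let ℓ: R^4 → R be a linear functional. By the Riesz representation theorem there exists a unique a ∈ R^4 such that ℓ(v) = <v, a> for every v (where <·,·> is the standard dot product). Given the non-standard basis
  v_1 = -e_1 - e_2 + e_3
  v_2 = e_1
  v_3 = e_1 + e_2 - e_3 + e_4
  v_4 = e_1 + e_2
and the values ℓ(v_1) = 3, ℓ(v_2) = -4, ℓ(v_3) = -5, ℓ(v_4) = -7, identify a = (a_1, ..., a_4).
a = (-4, -3, -4, -2)

Write a = (a_1, ..., a_4) in the standard basis. For each basis vector v_i, ℓ(v_i) = <v_i, a> is a linear equation in the a_j's. Collect the n equations into a matrix system V a = ℓ, where row i of V is v_i (expressed in the standard basis). Since V is invertible (lower-triangular with 1s on the diagonal, up to permutation), solve by back-substitution:
  V =
[[-1, -1, 1, 0],
 [1, 0, 0, 0],
 [1, 1, -1, 1],
 [1, 1, 0, 0]]
  V a = (3, -4, -5, -7)
Solving gives a = (-4, -3, -4, -2).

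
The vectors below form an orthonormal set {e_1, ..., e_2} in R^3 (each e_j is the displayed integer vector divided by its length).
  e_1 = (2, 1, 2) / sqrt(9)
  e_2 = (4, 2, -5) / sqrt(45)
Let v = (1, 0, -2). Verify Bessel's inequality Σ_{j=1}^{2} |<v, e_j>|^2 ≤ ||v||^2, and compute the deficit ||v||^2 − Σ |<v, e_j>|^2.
Σ |<v, e_j>|^2 = 24/5; ||v||^2 = 5; deficit = 1/5

Write each e_j = u_j / sqrt(<u_j, u_j>) where u_j is the displayed integer vector. Then <v, e_j> = <v, u_j> / sqrt(<u_j, u_j>), so |<v, e_j>|^2 = <v, u_j>^2 / <u_j, u_j>.
Coefficients: <v, e_1> = -2/sqrt(9), <v, e_2> = 14/sqrt(45).
Square and sum: Σ |<v, e_j>|^2 = 24/5.
Compute ||v||^2 = v·v = 5.
Deficit = 5 − 24/5 = 1/5 ≥ 0, confirming Bessel's inequality. (The deficit equals ||v − Σ <v,e_j> e_j||^2, the squared distance from v to span{e_j}.)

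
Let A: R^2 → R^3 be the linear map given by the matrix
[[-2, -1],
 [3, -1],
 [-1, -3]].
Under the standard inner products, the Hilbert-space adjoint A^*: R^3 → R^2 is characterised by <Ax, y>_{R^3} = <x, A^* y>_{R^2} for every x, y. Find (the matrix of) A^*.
A^* = A^T =
[[-2, 3, -1],
 [-1, -1, -3]]

For real matrices with standard dot products, the defining identity <Ax, y> = <x, A^* y> gives (Ax)^T y = x^T (A^*) y, i.e. x^T A^T y = x^T (A^*) y. Since this holds for all x, y, we must have A^* = A^T. Therefore
A^* =
[[-2, 3, -1],
 [-1, -1, -3]].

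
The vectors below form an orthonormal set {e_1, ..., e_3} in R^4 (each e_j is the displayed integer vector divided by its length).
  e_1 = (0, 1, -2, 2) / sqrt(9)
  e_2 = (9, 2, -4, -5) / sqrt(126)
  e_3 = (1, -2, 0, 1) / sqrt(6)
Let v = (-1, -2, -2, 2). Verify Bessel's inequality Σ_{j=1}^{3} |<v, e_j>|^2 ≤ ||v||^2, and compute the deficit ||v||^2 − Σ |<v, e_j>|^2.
Σ |<v, e_j>|^2 = 209/21; ||v||^2 = 13; deficit = 64/21

Write each e_j = u_j / sqrt(<u_j, u_j>) where u_j is the displayed integer vector. Then <v, e_j> = <v, u_j> / sqrt(<u_j, u_j>), so |<v, e_j>|^2 = <v, u_j>^2 / <u_j, u_j>.
Coefficients: <v, e_1> = 6/sqrt(9), <v, e_2> = -15/sqrt(126), <v, e_3> = 5/sqrt(6).
Square and sum: Σ |<v, e_j>|^2 = 209/21.
Compute ||v||^2 = v·v = 13.
Deficit = 13 − 209/21 = 64/21 ≥ 0, confirming Bessel's inequality. (The deficit equals ||v − Σ <v,e_j> e_j||^2, the squared distance from v to span{e_j}.)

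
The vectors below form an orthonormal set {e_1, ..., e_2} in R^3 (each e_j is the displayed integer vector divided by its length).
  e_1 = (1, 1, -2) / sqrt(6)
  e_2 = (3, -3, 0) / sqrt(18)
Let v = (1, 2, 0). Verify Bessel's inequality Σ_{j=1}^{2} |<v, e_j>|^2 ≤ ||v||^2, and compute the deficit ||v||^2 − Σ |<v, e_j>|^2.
Σ |<v, e_j>|^2 = 2; ||v||^2 = 5; deficit = 3

Write each e_j = u_j / sqrt(<u_j, u_j>) where u_j is the displayed integer vector. Then <v, e_j> = <v, u_j> / sqrt(<u_j, u_j>), so |<v, e_j>|^2 = <v, u_j>^2 / <u_j, u_j>.
Coefficients: <v, e_1> = 3/sqrt(6), <v, e_2> = -3/sqrt(18).
Square and sum: Σ |<v, e_j>|^2 = 2.
Compute ||v||^2 = v·v = 5.
Deficit = 5 − 2 = 3 ≥ 0, confirming Bessel's inequality. (The deficit equals ||v − Σ <v,e_j> e_j||^2, the squared distance from v to span{e_j}.)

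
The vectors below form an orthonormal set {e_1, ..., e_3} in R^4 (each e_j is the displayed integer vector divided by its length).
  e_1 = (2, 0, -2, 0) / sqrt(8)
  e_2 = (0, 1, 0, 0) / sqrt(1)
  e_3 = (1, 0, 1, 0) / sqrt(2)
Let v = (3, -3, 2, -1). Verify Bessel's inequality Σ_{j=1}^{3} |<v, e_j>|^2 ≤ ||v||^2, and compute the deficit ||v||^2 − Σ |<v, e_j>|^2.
Σ |<v, e_j>|^2 = 22; ||v||^2 = 23; deficit = 1

Write each e_j = u_j / sqrt(<u_j, u_j>) where u_j is the displayed integer vector. Then <v, e_j> = <v, u_j> / sqrt(<u_j, u_j>), so |<v, e_j>|^2 = <v, u_j>^2 / <u_j, u_j>.
Coefficients: <v, e_1> = 2/sqrt(8), <v, e_2> = -3/sqrt(1), <v, e_3> = 5/sqrt(2).
Square and sum: Σ |<v, e_j>|^2 = 22.
Compute ||v||^2 = v·v = 23.
Deficit = 23 − 22 = 1 ≥ 0, confirming Bessel's inequality. (The deficit equals ||v − Σ <v,e_j> e_j||^2, the squared distance from v to span{e_j}.)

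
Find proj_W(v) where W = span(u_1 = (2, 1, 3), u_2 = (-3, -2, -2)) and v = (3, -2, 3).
proj_W(v) = (25/21, 11/42, 145/42)

Set up U = [u_1 | ... | u_2] ∈ R^(3×2). The projector onto W = col(U) is P = U (U^T U)^(-1) U^T.
Compute U^T U =
  [14, -14]
  [-14, 17],
and U^T v = (13, -11).
Solve U^T U · c = U^T v for the coefficients: c = (67/42, 2/3). The projection is proj_W(v) = U c.
Check: (v - proj_W(v)) · u_1 = 0  (should be 0).
Check: (v - proj_W(v)) · u_2 = 0  (should be 0).
Result: proj_W(v) = (25/21, 11/42, 145/42).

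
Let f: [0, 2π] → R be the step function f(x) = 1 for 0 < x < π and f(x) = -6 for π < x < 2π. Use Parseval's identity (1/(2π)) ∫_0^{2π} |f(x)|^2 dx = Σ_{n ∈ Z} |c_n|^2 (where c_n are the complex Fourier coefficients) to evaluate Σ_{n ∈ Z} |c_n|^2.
Σ |c_n|^2 = 37/2

Parseval equates the L^2 energy of f (normalised by 1/(2π)) with the ℓ^2 sum of its Fourier coefficients: (1/(2π)) ∫_0^{2π} |f|^2 = Σ |c_n|^2.
Compute the left side: (1/(2π)) [∫_0^π 1^2 dx + ∫_π^{2π} (-6)^2 dx] = (1/(2π)) · (1π + 36π) = (1 + 36)/2 = 37/2.
So Σ_{n ∈ Z} |c_n|^2 = 37/2.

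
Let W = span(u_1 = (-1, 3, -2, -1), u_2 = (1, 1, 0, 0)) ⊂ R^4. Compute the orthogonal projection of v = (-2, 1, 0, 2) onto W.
proj_W(v) = (-29/26, 3/26, -8/13, -4/13)

Set up U = [u_1 | ... | u_2] ∈ R^(4×2). The projector onto W = col(U) is P = U (U^T U)^(-1) U^T.
Compute U^T U =
  [15, 2]
  [2, 2],
and U^T v = (3, -1).
Solve U^T U · c = U^T v for the coefficients: c = (4/13, -21/26). The projection is proj_W(v) = U c.
Check: (v - proj_W(v)) · u_1 = 0  (should be 0).
Check: (v - proj_W(v)) · u_2 = 0  (should be 0).
Result: proj_W(v) = (-29/26, 3/26, -8/13, -4/13).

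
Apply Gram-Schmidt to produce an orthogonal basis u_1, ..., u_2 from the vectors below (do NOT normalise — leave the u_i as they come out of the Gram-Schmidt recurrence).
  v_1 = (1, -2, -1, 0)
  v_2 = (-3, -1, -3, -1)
Orthogonal basis:
  u_1 = (1, -2, -1, 0)
  u_2 = (-10/3, -1/3, -8/3, -1)

Apply the Gram-Schmidt recurrence
  u_1 = v_1
  u_i = v_i − Σ_{j<i} ((v_i · u_j) / (u_j · u_j)) · u_j.

Step by step this gives:
  u_1 = (1, -2, -1, 0)
  u_2 = (-10/3, -1/3, -8/3, -1)

Orthogonality check:
  u_2 · u_1 = 0 (should be 0)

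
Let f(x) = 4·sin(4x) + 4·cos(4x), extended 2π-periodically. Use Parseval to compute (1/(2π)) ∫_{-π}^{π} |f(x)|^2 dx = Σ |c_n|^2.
Σ |c_n|^2 = 16

Expand |f|^2 and use orthogonality of {sin(nx), cos(mx)} on [-π, π]:
  ∫_{-π}^{π} sin(nx)^2 dx = π, ∫ cos(mx)^2 dx = π, and cross terms integrate to 0.
So ∫_{-π}^{π} f(x)^2 dx = 4^2 · π + 4^2 · π = (16 + 16)π.
Divide by 2π: (16 + 16)/2 = 16.
By Parseval, this equals Σ |c_n|^2.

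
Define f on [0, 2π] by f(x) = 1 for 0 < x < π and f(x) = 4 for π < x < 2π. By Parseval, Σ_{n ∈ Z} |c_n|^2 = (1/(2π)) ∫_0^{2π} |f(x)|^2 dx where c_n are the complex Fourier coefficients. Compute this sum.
Σ |c_n|^2 = 17/2

Parseval equates the L^2 energy of f (normalised by 1/(2π)) with the ℓ^2 sum of its Fourier coefficients: (1/(2π)) ∫_0^{2π} |f|^2 = Σ |c_n|^2.
Compute the left side: (1/(2π)) [∫_0^π 1^2 dx + ∫_π^{2π} 4^2 dx] = (1/(2π)) · (1π + 16π) = (1 + 16)/2 = 17/2.
So Σ_{n ∈ Z} |c_n|^2 = 17/2.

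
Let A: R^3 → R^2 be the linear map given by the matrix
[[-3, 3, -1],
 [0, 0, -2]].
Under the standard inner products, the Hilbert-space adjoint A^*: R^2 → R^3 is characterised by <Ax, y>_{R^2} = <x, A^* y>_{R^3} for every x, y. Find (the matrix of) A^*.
A^* = A^T =
[[-3, 0],
 [3, 0],
 [-1, -2]]

For real matrices with standard dot products, the defining identity <Ax, y> = <x, A^* y> gives (Ax)^T y = x^T (A^*) y, i.e. x^T A^T y = x^T (A^*) y. Since this holds for all x, y, we must have A^* = A^T. Therefore
A^* =
[[-3, 0],
 [3, 0],
 [-1, -2]].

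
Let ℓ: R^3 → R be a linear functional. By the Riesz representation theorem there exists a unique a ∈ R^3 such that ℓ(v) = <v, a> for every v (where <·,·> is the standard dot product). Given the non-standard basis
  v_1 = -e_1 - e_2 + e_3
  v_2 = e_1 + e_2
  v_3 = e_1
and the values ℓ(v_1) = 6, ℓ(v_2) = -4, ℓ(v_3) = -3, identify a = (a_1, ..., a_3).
a = (-3, -1, 2)

Write a = (a_1, ..., a_3) in the standard basis. For each basis vector v_i, ℓ(v_i) = <v_i, a> is a linear equation in the a_j's. Collect the n equations into a matrix system V a = ℓ, where row i of V is v_i (expressed in the standard basis). Since V is invertible (lower-triangular with 1s on the diagonal, up to permutation), solve by back-substitution:
  V =
[[-1, -1, 1],
 [1, 1, 0],
 [1, 0, 0]]
  V a = (6, -4, -3)
Solving gives a = (-3, -1, 2).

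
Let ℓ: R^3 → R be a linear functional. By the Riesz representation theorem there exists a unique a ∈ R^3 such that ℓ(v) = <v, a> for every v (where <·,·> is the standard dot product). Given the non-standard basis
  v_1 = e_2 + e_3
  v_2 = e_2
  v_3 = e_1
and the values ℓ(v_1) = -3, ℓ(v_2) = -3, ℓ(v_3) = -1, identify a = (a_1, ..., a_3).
a = (-1, -3, 0)

Write a = (a_1, ..., a_3) in the standard basis. For each basis vector v_i, ℓ(v_i) = <v_i, a> is a linear equation in the a_j's. Collect the n equations into a matrix system V a = ℓ, where row i of V is v_i (expressed in the standard basis). Since V is invertible (lower-triangular with 1s on the diagonal, up to permutation), solve by back-substitution:
  V =
[[0, 1, 1],
 [0, 1, 0],
 [1, 0, 0]]
  V a = (-3, -3, -1)
Solving gives a = (-1, -3, 0).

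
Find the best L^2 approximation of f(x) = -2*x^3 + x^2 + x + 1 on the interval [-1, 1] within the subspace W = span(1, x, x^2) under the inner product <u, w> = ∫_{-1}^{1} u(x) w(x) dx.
g(x) = x^2 - x/5 + 1

The best approximation g ∈ W is the orthogonal projection of f onto W. Writing g = a_0 + a_1 x + a_2 x^2, the coefficients solve the normal equations G · a = b where
  G_{ij} = <φ_i, φ_j> and b_i = <f, φ_i>, with φ_0 = 1, φ_1 = x, φ_2 = x^2.
G =
  [2, 0, 2/3]
  [0, 2/3, 0]
  [2/3, 0, 2/5],
b = (8/3, -2/15, 16/15).
Solving gives a_0 = 1, a_1 = -1/5, a_2 = 1, so
  g(x) = x^2 - x/5 + 1.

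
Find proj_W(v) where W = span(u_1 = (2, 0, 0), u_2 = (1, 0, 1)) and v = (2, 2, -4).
proj_W(v) = (2, 0, -4)

Set up U = [u_1 | ... | u_2] ∈ R^(3×2). The projector onto W = col(U) is P = U (U^T U)^(-1) U^T.
Compute U^T U =
  [4, 2]
  [2, 2],
and U^T v = (4, -2).
Solve U^T U · c = U^T v for the coefficients: c = (3, -4). The projection is proj_W(v) = U c.
Check: (v - proj_W(v)) · u_1 = 0  (should be 0).
Check: (v - proj_W(v)) · u_2 = 0  (should be 0).
Result: proj_W(v) = (2, 0, -4).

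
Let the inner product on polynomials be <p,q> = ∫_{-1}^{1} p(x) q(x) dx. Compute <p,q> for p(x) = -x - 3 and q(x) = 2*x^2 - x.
<p,q> = -10/3

Expand the product: p(x)·q(x) = -2*x^3 - 5*x^2 + 3*x.
∫_{-1}^{1} of each monomial x^k gives [2/(k+1) if k even, 0 if k odd]. Integrating term-by-term (or equivalently evaluating the antiderivative F(x) = -x^4/2 - 5*x^3/3 + 3*x^2/2 at the endpoints):
  F(1) − F(−1) = -2/3 − (8/3) = -10/3.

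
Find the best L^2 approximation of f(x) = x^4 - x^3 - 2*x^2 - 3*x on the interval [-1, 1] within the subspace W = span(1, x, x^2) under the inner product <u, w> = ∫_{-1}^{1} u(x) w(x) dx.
g(x) = -8*x^2/7 - 18*x/5 - 3/35

The best approximation g ∈ W is the orthogonal projection of f onto W. Writing g = a_0 + a_1 x + a_2 x^2, the coefficients solve the normal equations G · a = b where
  G_{ij} = <φ_i, φ_j> and b_i = <f, φ_i>, with φ_0 = 1, φ_1 = x, φ_2 = x^2.
G =
  [2, 0, 2/3]
  [0, 2/3, 0]
  [2/3, 0, 2/5],
b = (-14/15, -12/5, -18/35).
Solving gives a_0 = -3/35, a_1 = -18/5, a_2 = -8/7, so
  g(x) = -8*x^2/7 - 18*x/5 - 3/35.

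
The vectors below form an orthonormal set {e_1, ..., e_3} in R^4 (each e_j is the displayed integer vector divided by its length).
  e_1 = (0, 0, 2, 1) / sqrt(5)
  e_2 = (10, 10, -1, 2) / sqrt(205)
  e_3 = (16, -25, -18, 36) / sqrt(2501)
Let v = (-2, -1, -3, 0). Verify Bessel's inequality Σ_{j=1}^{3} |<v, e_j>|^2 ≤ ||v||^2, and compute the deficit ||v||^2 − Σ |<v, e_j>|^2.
Σ |<v, e_j>|^2 = 710/61; ||v||^2 = 14; deficit = 144/61

Write each e_j = u_j / sqrt(<u_j, u_j>) where u_j is the displayed integer vector. Then <v, e_j> = <v, u_j> / sqrt(<u_j, u_j>), so |<v, e_j>|^2 = <v, u_j>^2 / <u_j, u_j>.
Coefficients: <v, e_1> = -6/sqrt(5), <v, e_2> = -27/sqrt(205), <v, e_3> = 47/sqrt(2501).
Square and sum: Σ |<v, e_j>|^2 = 710/61.
Compute ||v||^2 = v·v = 14.
Deficit = 14 − 710/61 = 144/61 ≥ 0, confirming Bessel's inequality. (The deficit equals ||v − Σ <v,e_j> e_j||^2, the squared distance from v to span{e_j}.)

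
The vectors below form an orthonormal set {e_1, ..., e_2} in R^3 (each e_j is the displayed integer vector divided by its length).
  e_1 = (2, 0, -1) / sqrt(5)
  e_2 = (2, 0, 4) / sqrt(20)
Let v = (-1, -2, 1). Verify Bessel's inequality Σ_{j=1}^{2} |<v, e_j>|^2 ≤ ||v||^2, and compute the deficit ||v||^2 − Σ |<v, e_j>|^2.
Σ |<v, e_j>|^2 = 2; ||v||^2 = 6; deficit = 4

Write each e_j = u_j / sqrt(<u_j, u_j>) where u_j is the displayed integer vector. Then <v, e_j> = <v, u_j> / sqrt(<u_j, u_j>), so |<v, e_j>|^2 = <v, u_j>^2 / <u_j, u_j>.
Coefficients: <v, e_1> = -3/sqrt(5), <v, e_2> = 2/sqrt(20).
Square and sum: Σ |<v, e_j>|^2 = 2.
Compute ||v||^2 = v·v = 6.
Deficit = 6 − 2 = 4 ≥ 0, confirming Bessel's inequality. (The deficit equals ||v − Σ <v,e_j> e_j||^2, the squared distance from v to span{e_j}.)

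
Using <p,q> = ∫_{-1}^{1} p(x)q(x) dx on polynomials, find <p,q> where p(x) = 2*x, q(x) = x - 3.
<p,q> = 4/3

Expand the product: p(x)·q(x) = 2*x^2 - 6*x.
∫_{-1}^{1} of each monomial x^k gives [2/(k+1) if k even, 0 if k odd]. Integrating term-by-term (or equivalently evaluating the antiderivative F(x) = 2*x^3/3 - 3*x^2 at the endpoints):
  F(1) − F(−1) = -7/3 − (-11/3) = 4/3.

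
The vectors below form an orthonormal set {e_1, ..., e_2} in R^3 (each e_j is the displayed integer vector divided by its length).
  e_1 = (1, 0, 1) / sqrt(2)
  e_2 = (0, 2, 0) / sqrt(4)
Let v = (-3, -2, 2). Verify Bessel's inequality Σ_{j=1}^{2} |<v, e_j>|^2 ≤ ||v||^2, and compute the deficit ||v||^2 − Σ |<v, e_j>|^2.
Σ |<v, e_j>|^2 = 9/2; ||v||^2 = 17; deficit = 25/2

Write each e_j = u_j / sqrt(<u_j, u_j>) where u_j is the displayed integer vector. Then <v, e_j> = <v, u_j> / sqrt(<u_j, u_j>), so |<v, e_j>|^2 = <v, u_j>^2 / <u_j, u_j>.
Coefficients: <v, e_1> = -1/sqrt(2), <v, e_2> = -4/sqrt(4).
Square and sum: Σ |<v, e_j>|^2 = 9/2.
Compute ||v||^2 = v·v = 17.
Deficit = 17 − 9/2 = 25/2 ≥ 0, confirming Bessel's inequality. (The deficit equals ||v − Σ <v,e_j> e_j||^2, the squared distance from v to span{e_j}.)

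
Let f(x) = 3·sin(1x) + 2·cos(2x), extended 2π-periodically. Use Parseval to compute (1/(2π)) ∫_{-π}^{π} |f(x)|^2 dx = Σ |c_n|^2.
Σ |c_n|^2 = 13/2

Expand |f|^2 and use orthogonality of {sin(nx), cos(mx)} on [-π, π]:
  ∫_{-π}^{π} sin(nx)^2 dx = π, ∫ cos(mx)^2 dx = π, and cross terms integrate to 0.
So ∫_{-π}^{π} f(x)^2 dx = 3^2 · π + 2^2 · π = (9 + 4)π.
Divide by 2π: (9 + 4)/2 = 13/2.
By Parseval, this equals Σ |c_n|^2.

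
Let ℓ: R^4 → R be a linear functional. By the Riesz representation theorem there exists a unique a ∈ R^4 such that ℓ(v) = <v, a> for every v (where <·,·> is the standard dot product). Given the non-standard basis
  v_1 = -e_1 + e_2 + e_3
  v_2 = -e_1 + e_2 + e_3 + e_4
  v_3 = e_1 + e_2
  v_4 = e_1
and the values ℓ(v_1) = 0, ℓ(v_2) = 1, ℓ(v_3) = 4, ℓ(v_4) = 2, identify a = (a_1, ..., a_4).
a = (2, 2, 0, 1)

Write a = (a_1, ..., a_4) in the standard basis. For each basis vector v_i, ℓ(v_i) = <v_i, a> is a linear equation in the a_j's. Collect the n equations into a matrix system V a = ℓ, where row i of V is v_i (expressed in the standard basis). Since V is invertible (lower-triangular with 1s on the diagonal, up to permutation), solve by back-substitution:
  V =
[[-1, 1, 1, 0],
 [-1, 1, 1, 1],
 [1, 1, 0, 0],
 [1, 0, 0, 0]]
  V a = (0, 1, 4, 2)
Solving gives a = (2, 2, 0, 1).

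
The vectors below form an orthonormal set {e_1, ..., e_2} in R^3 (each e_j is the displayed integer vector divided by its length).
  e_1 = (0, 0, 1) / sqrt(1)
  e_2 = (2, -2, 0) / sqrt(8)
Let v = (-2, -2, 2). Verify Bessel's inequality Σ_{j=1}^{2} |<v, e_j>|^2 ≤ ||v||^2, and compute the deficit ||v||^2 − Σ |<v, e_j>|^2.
Σ |<v, e_j>|^2 = 4; ||v||^2 = 12; deficit = 8

Write each e_j = u_j / sqrt(<u_j, u_j>) where u_j is the displayed integer vector. Then <v, e_j> = <v, u_j> / sqrt(<u_j, u_j>), so |<v, e_j>|^2 = <v, u_j>^2 / <u_j, u_j>.
Coefficients: <v, e_1> = 2/sqrt(1), <v, e_2> = 0/sqrt(8).
Square and sum: Σ |<v, e_j>|^2 = 4.
Compute ||v||^2 = v·v = 12.
Deficit = 12 − 4 = 8 ≥ 0, confirming Bessel's inequality. (The deficit equals ||v − Σ <v,e_j> e_j||^2, the squared distance from v to span{e_j}.)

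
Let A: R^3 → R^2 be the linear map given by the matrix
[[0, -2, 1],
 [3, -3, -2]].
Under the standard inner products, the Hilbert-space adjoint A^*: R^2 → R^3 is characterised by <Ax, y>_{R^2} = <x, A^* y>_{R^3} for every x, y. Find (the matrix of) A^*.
A^* = A^T =
[[0, 3],
 [-2, -3],
 [1, -2]]

For real matrices with standard dot products, the defining identity <Ax, y> = <x, A^* y> gives (Ax)^T y = x^T (A^*) y, i.e. x^T A^T y = x^T (A^*) y. Since this holds for all x, y, we must have A^* = A^T. Therefore
A^* =
[[0, 3],
 [-2, -3],
 [1, -2]].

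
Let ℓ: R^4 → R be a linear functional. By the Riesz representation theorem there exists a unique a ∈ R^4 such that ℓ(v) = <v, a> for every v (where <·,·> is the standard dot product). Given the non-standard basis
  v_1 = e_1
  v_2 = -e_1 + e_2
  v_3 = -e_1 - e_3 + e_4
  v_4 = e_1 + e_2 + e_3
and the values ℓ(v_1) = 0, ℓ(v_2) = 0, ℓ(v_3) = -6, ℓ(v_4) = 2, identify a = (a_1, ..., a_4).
a = (0, 0, 2, -4)

Write a = (a_1, ..., a_4) in the standard basis. For each basis vector v_i, ℓ(v_i) = <v_i, a> is a linear equation in the a_j's. Collect the n equations into a matrix system V a = ℓ, where row i of V is v_i (expressed in the standard basis). Since V is invertible (lower-triangular with 1s on the diagonal, up to permutation), solve by back-substitution:
  V =
[[1, 0, 0, 0],
 [-1, 1, 0, 0],
 [-1, 0, -1, 1],
 [1, 1, 1, 0]]
  V a = (0, 0, -6, 2)
Solving gives a = (0, 0, 2, -4).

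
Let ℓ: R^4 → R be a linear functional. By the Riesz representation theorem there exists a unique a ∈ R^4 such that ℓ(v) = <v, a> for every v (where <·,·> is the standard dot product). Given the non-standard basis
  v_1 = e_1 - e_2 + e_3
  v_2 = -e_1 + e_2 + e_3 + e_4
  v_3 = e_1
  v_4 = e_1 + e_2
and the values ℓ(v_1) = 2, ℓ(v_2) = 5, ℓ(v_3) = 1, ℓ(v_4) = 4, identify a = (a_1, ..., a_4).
a = (1, 3, 4, -1)

Write a = (a_1, ..., a_4) in the standard basis. For each basis vector v_i, ℓ(v_i) = <v_i, a> is a linear equation in the a_j's. Collect the n equations into a matrix system V a = ℓ, where row i of V is v_i (expressed in the standard basis). Since V is invertible (lower-triangular with 1s on the diagonal, up to permutation), solve by back-substitution:
  V =
[[1, -1, 1, 0],
 [-1, 1, 1, 1],
 [1, 0, 0, 0],
 [1, 1, 0, 0]]
  V a = (2, 5, 1, 4)
Solving gives a = (1, 3, 4, -1).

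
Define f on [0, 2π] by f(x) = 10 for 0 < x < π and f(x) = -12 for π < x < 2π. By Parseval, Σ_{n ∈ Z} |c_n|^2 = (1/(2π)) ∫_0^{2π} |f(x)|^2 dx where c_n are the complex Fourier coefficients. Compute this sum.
Σ |c_n|^2 = 122

Parseval equates the L^2 energy of f (normalised by 1/(2π)) with the ℓ^2 sum of its Fourier coefficients: (1/(2π)) ∫_0^{2π} |f|^2 = Σ |c_n|^2.
Compute the left side: (1/(2π)) [∫_0^π 10^2 dx + ∫_π^{2π} (-12)^2 dx] = (1/(2π)) · (100π + 144π) = (100 + 144)/2 = 122.
So Σ_{n ∈ Z} |c_n|^2 = 122.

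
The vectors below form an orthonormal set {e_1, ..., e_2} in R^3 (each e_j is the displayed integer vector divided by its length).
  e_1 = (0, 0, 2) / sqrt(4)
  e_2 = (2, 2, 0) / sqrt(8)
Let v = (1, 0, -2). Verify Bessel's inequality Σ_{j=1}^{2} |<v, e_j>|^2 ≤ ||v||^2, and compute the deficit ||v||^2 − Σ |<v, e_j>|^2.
Σ |<v, e_j>|^2 = 9/2; ||v||^2 = 5; deficit = 1/2

Write each e_j = u_j / sqrt(<u_j, u_j>) where u_j is the displayed integer vector. Then <v, e_j> = <v, u_j> / sqrt(<u_j, u_j>), so |<v, e_j>|^2 = <v, u_j>^2 / <u_j, u_j>.
Coefficients: <v, e_1> = -4/sqrt(4), <v, e_2> = 2/sqrt(8).
Square and sum: Σ |<v, e_j>|^2 = 9/2.
Compute ||v||^2 = v·v = 5.
Deficit = 5 − 9/2 = 1/2 ≥ 0, confirming Bessel's inequality. (The deficit equals ||v − Σ <v,e_j> e_j||^2, the squared distance from v to span{e_j}.)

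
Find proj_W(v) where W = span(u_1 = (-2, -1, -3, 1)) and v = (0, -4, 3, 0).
proj_W(v) = (2/3, 1/3, 1, -1/3)

Set up U = [u_1 | ... | u_1] ∈ R^(4×1). The projector onto W = col(U) is P = U (U^T U)^(-1) U^T.
Compute U^T U =
  [15],
and U^T v = (-5).
Solve U^T U · c = U^T v for the coefficients: c = (-1/3). The projection is proj_W(v) = U c.
Check: (v - proj_W(v)) · u_1 = 0  (should be 0).
Result: proj_W(v) = (2/3, 1/3, 1, -1/3).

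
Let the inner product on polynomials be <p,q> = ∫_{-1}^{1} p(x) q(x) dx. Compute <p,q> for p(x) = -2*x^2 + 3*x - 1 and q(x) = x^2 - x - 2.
<p,q> = 16/5

Expand the product: p(x)·q(x) = -2*x^4 + 5*x^3 - 5*x + 2.
∫_{-1}^{1} of each monomial x^k gives [2/(k+1) if k even, 0 if k odd]. Integrating term-by-term (or equivalently evaluating the antiderivative F(x) = -2*x^5/5 + 5*x^4/4 - 5*x^2/2 + 2*x at the endpoints):
  F(1) − F(−1) = 7/20 − (-57/20) = 16/5.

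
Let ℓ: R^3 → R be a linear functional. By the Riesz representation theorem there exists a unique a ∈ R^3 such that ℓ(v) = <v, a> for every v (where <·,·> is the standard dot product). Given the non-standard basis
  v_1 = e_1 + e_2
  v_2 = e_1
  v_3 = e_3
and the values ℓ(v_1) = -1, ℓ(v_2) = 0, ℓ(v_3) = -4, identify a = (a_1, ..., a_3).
a = (0, -1, -4)

Write a = (a_1, ..., a_3) in the standard basis. For each basis vector v_i, ℓ(v_i) = <v_i, a> is a linear equation in the a_j's. Collect the n equations into a matrix system V a = ℓ, where row i of V is v_i (expressed in the standard basis). Since V is invertible (lower-triangular with 1s on the diagonal, up to permutation), solve by back-substitution:
  V =
[[1, 1, 0],
 [1, 0, 0],
 [0, 0, 1]]
  V a = (-1, 0, -4)
Solving gives a = (0, -1, -4).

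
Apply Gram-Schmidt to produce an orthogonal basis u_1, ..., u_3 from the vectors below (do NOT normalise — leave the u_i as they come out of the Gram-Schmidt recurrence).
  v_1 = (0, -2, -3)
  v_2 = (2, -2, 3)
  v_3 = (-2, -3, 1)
Orthogonal basis:
  u_1 = (0, -2, -3)
  u_2 = (2, -36/13, 24/13)
  u_3 = (-138/49, -69/49, 46/49)

Apply the Gram-Schmidt recurrence
  u_1 = v_1
  u_i = v_i − Σ_{j<i} ((v_i · u_j) / (u_j · u_j)) · u_j.

Step by step this gives:
  u_1 = (0, -2, -3)
  u_2 = (2, -36/13, 24/13)
  u_3 = (-138/49, -69/49, 46/49)

Orthogonality check:
  u_2 · u_1 = 0 (should be 0)
  u_3 · u_1 = 0 (should be 0)
  u_3 · u_2 = 0 (should be 0)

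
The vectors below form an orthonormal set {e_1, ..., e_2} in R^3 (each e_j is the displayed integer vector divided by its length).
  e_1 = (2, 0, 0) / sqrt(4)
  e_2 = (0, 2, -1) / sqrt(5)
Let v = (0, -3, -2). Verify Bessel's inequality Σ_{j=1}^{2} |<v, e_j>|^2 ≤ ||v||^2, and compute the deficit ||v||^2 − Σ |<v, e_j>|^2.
Σ |<v, e_j>|^2 = 16/5; ||v||^2 = 13; deficit = 49/5

Write each e_j = u_j / sqrt(<u_j, u_j>) where u_j is the displayed integer vector. Then <v, e_j> = <v, u_j> / sqrt(<u_j, u_j>), so |<v, e_j>|^2 = <v, u_j>^2 / <u_j, u_j>.
Coefficients: <v, e_1> = 0/sqrt(4), <v, e_2> = -4/sqrt(5).
Square and sum: Σ |<v, e_j>|^2 = 16/5.
Compute ||v||^2 = v·v = 13.
Deficit = 13 − 16/5 = 49/5 ≥ 0, confirming Bessel's inequality. (The deficit equals ||v − Σ <v,e_j> e_j||^2, the squared distance from v to span{e_j}.)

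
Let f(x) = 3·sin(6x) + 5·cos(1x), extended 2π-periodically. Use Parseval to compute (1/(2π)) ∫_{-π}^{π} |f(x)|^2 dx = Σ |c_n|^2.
Σ |c_n|^2 = 17

Expand |f|^2 and use orthogonality of {sin(nx), cos(mx)} on [-π, π]:
  ∫_{-π}^{π} sin(nx)^2 dx = π, ∫ cos(mx)^2 dx = π, and cross terms integrate to 0.
So ∫_{-π}^{π} f(x)^2 dx = 3^2 · π + 5^2 · π = (9 + 25)π.
Divide by 2π: (9 + 25)/2 = 17.
By Parseval, this equals Σ |c_n|^2.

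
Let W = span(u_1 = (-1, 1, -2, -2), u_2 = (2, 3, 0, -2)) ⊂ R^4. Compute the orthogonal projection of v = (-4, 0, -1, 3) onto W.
proj_W(v) = (-70/29, -70/29, -28/29, 28/29)

Set up U = [u_1 | ... | u_2] ∈ R^(4×2). The projector onto W = col(U) is P = U (U^T U)^(-1) U^T.
Compute U^T U =
  [10, 5]
  [5, 17],
and U^T v = (0, -14).
Solve U^T U · c = U^T v for the coefficients: c = (14/29, -28/29). The projection is proj_W(v) = U c.
Check: (v - proj_W(v)) · u_1 = 0  (should be 0).
Check: (v - proj_W(v)) · u_2 = 0  (should be 0).
Result: proj_W(v) = (-70/29, -70/29, -28/29, 28/29).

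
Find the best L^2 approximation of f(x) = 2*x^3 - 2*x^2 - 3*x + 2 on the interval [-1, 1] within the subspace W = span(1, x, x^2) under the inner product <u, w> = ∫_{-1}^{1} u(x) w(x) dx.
g(x) = -2*x^2 - 9*x/5 + 2

The best approximation g ∈ W is the orthogonal projection of f onto W. Writing g = a_0 + a_1 x + a_2 x^2, the coefficients solve the normal equations G · a = b where
  G_{ij} = <φ_i, φ_j> and b_i = <f, φ_i>, with φ_0 = 1, φ_1 = x, φ_2 = x^2.
G =
  [2, 0, 2/3]
  [0, 2/3, 0]
  [2/3, 0, 2/5],
b = (8/3, -6/5, 8/15).
Solving gives a_0 = 2, a_1 = -9/5, a_2 = -2, so
  g(x) = -2*x^2 - 9*x/5 + 2.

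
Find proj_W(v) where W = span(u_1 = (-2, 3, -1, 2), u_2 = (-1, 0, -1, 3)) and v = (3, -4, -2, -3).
proj_W(v) = (22/9, -152/39, 134/117, -250/117)

Set up U = [u_1 | ... | u_2] ∈ R^(4×2). The projector onto W = col(U) is P = U (U^T U)^(-1) U^T.
Compute U^T U =
  [18, 9]
  [9, 11],
and U^T v = (-22, -10).
Solve U^T U · c = U^T v for the coefficients: c = (-152/117, 2/13). The projection is proj_W(v) = U c.
Check: (v - proj_W(v)) · u_1 = 0  (should be 0).
Check: (v - proj_W(v)) · u_2 = 0  (should be 0).
Result: proj_W(v) = (22/9, -152/39, 134/117, -250/117).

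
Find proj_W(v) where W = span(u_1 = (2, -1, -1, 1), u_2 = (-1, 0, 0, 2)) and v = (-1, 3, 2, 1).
proj_W(v) = (-81/35, 6/7, 6/7, 12/35)

Set up U = [u_1 | ... | u_2] ∈ R^(4×2). The projector onto W = col(U) is P = U (U^T U)^(-1) U^T.
Compute U^T U =
  [7, 0]
  [0, 5],
and U^T v = (-6, 3).
Solve U^T U · c = U^T v for the coefficients: c = (-6/7, 3/5). The projection is proj_W(v) = U c.
Check: (v - proj_W(v)) · u_1 = 0  (should be 0).
Check: (v - proj_W(v)) · u_2 = 0  (should be 0).
Result: proj_W(v) = (-81/35, 6/7, 6/7, 12/35).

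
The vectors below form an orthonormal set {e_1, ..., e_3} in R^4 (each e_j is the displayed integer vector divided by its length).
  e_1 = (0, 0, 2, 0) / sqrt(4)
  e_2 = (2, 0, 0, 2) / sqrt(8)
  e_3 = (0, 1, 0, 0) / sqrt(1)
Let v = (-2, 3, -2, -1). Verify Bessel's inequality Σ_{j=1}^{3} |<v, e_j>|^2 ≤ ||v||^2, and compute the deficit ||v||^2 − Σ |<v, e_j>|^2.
Σ |<v, e_j>|^2 = 35/2; ||v||^2 = 18; deficit = 1/2

Write each e_j = u_j / sqrt(<u_j, u_j>) where u_j is the displayed integer vector. Then <v, e_j> = <v, u_j> / sqrt(<u_j, u_j>), so |<v, e_j>|^2 = <v, u_j>^2 / <u_j, u_j>.
Coefficients: <v, e_1> = -4/sqrt(4), <v, e_2> = -6/sqrt(8), <v, e_3> = 3/sqrt(1).
Square and sum: Σ |<v, e_j>|^2 = 35/2.
Compute ||v||^2 = v·v = 18.
Deficit = 18 − 35/2 = 1/2 ≥ 0, confirming Bessel's inequality. (The deficit equals ||v − Σ <v,e_j> e_j||^2, the squared distance from v to span{e_j}.)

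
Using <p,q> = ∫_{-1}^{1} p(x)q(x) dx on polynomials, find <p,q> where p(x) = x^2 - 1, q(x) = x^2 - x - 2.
<p,q> = 12/5

Expand the product: p(x)·q(x) = x^4 - x^3 - 3*x^2 + x + 2.
∫_{-1}^{1} of each monomial x^k gives [2/(k+1) if k even, 0 if k odd]. Integrating term-by-term (or equivalently evaluating the antiderivative F(x) = x^5/5 - x^4/4 - x^3 + x^2/2 + 2*x at the endpoints):
  F(1) − F(−1) = 29/20 − (-19/20) = 12/5.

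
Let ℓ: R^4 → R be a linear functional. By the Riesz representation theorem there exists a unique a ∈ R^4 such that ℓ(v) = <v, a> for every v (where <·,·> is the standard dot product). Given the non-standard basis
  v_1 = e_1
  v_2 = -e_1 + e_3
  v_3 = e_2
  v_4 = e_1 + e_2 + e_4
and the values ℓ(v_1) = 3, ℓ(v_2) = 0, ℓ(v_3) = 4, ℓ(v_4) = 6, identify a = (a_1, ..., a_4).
a = (3, 4, 3, -1)

Write a = (a_1, ..., a_4) in the standard basis. For each basis vector v_i, ℓ(v_i) = <v_i, a> is a linear equation in the a_j's. Collect the n equations into a matrix system V a = ℓ, where row i of V is v_i (expressed in the standard basis). Since V is invertible (lower-triangular with 1s on the diagonal, up to permutation), solve by back-substitution:
  V =
[[1, 0, 0, 0],
 [-1, 0, 1, 0],
 [0, 1, 0, 0],
 [1, 1, 0, 1]]
  V a = (3, 0, 4, 6)
Solving gives a = (3, 4, 3, -1).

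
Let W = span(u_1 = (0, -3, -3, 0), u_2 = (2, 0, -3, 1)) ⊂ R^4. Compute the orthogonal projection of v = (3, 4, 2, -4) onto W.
proj_W(v) = (20/19, 72/19, 42/19, 10/19)

Set up U = [u_1 | ... | u_2] ∈ R^(4×2). The projector onto W = col(U) is P = U (U^T U)^(-1) U^T.
Compute U^T U =
  [18, 9]
  [9, 14],
and U^T v = (-18, -4).
Solve U^T U · c = U^T v for the coefficients: c = (-24/19, 10/19). The projection is proj_W(v) = U c.
Check: (v - proj_W(v)) · u_1 = 0  (should be 0).
Check: (v - proj_W(v)) · u_2 = 0  (should be 0).
Result: proj_W(v) = (20/19, 72/19, 42/19, 10/19).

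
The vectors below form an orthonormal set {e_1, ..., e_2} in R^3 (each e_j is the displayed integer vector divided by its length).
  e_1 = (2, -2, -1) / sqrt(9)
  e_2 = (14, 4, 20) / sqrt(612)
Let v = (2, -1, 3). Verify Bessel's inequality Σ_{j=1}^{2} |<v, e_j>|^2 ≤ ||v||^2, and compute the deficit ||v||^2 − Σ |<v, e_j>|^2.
Σ |<v, e_j>|^2 = 213/17; ||v||^2 = 14; deficit = 25/17

Write each e_j = u_j / sqrt(<u_j, u_j>) where u_j is the displayed integer vector. Then <v, e_j> = <v, u_j> / sqrt(<u_j, u_j>), so |<v, e_j>|^2 = <v, u_j>^2 / <u_j, u_j>.
Coefficients: <v, e_1> = 3/sqrt(9), <v, e_2> = 84/sqrt(612).
Square and sum: Σ |<v, e_j>|^2 = 213/17.
Compute ||v||^2 = v·v = 14.
Deficit = 14 − 213/17 = 25/17 ≥ 0, confirming Bessel's inequality. (The deficit equals ||v − Σ <v,e_j> e_j||^2, the squared distance from v to span{e_j}.)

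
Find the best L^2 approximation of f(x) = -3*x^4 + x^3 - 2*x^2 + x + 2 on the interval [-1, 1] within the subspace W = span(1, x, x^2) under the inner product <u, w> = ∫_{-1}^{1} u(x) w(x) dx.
g(x) = -32*x^2/7 + 8*x/5 + 79/35

The best approximation g ∈ W is the orthogonal projection of f onto W. Writing g = a_0 + a_1 x + a_2 x^2, the coefficients solve the normal equations G · a = b where
  G_{ij} = <φ_i, φ_j> and b_i = <f, φ_i>, with φ_0 = 1, φ_1 = x, φ_2 = x^2.
G =
  [2, 0, 2/3]
  [0, 2/3, 0]
  [2/3, 0, 2/5],
b = (22/15, 16/15, -34/105).
Solving gives a_0 = 79/35, a_1 = 8/5, a_2 = -32/7, so
  g(x) = -32*x^2/7 + 8*x/5 + 79/35.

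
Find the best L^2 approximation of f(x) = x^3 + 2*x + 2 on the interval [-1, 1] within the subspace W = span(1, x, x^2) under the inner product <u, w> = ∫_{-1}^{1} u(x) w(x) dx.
g(x) = 13*x/5 + 2

The best approximation g ∈ W is the orthogonal projection of f onto W. Writing g = a_0 + a_1 x + a_2 x^2, the coefficients solve the normal equations G · a = b where
  G_{ij} = <φ_i, φ_j> and b_i = <f, φ_i>, with φ_0 = 1, φ_1 = x, φ_2 = x^2.
G =
  [2, 0, 2/3]
  [0, 2/3, 0]
  [2/3, 0, 2/5],
b = (4, 26/15, 4/3).
Solving gives a_0 = 2, a_1 = 13/5, a_2 = 0, so
  g(x) = 13*x/5 + 2.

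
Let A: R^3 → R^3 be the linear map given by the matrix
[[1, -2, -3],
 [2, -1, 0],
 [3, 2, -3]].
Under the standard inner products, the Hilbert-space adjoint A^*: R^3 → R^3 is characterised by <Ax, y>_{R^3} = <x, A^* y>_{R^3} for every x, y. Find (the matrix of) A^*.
A^* = A^T =
[[1, 2, 3],
 [-2, -1, 2],
 [-3, 0, -3]]

For real matrices with standard dot products, the defining identity <Ax, y> = <x, A^* y> gives (Ax)^T y = x^T (A^*) y, i.e. x^T A^T y = x^T (A^*) y. Since this holds for all x, y, we must have A^* = A^T. Therefore
A^* =
[[1, 2, 3],
 [-2, -1, 2],
 [-3, 0, -3]].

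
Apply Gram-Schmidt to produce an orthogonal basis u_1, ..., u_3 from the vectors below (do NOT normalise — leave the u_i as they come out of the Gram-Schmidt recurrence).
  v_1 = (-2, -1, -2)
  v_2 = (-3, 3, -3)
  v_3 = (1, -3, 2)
Orthogonal basis:
  u_1 = (-2, -1, -2)
  u_2 = (-1, 4, -1)
  u_3 = (-1/2, 0, 1/2)

Apply the Gram-Schmidt recurrence
  u_1 = v_1
  u_i = v_i − Σ_{j<i} ((v_i · u_j) / (u_j · u_j)) · u_j.

Step by step this gives:
  u_1 = (-2, -1, -2)
  u_2 = (-1, 4, -1)
  u_3 = (-1/2, 0, 1/2)

Orthogonality check:
  u_2 · u_1 = 0 (should be 0)
  u_3 · u_1 = 0 (should be 0)
  u_3 · u_2 = 0 (should be 0)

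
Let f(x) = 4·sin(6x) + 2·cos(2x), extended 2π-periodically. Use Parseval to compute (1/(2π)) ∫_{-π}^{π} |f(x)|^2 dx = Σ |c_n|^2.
Σ |c_n|^2 = 10

Expand |f|^2 and use orthogonality of {sin(nx), cos(mx)} on [-π, π]:
  ∫_{-π}^{π} sin(nx)^2 dx = π, ∫ cos(mx)^2 dx = π, and cross terms integrate to 0.
So ∫_{-π}^{π} f(x)^2 dx = 4^2 · π + 2^2 · π = (16 + 4)π.
Divide by 2π: (16 + 4)/2 = 10.
By Parseval, this equals Σ |c_n|^2.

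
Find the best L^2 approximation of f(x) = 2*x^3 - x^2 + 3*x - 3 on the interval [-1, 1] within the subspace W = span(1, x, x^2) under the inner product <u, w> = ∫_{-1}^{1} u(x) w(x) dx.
g(x) = -x^2 + 21*x/5 - 3

The best approximation g ∈ W is the orthogonal projection of f onto W. Writing g = a_0 + a_1 x + a_2 x^2, the coefficients solve the normal equations G · a = b where
  G_{ij} = <φ_i, φ_j> and b_i = <f, φ_i>, with φ_0 = 1, φ_1 = x, φ_2 = x^2.
G =
  [2, 0, 2/3]
  [0, 2/3, 0]
  [2/3, 0, 2/5],
b = (-20/3, 14/5, -12/5).
Solving gives a_0 = -3, a_1 = 21/5, a_2 = -1, so
  g(x) = -x^2 + 21*x/5 - 3.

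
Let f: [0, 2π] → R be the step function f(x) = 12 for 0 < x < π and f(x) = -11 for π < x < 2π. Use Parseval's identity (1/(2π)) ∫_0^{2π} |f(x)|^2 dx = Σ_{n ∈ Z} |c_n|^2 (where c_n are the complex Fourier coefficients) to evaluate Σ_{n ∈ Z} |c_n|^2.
Σ |c_n|^2 = 265/2

Parseval equates the L^2 energy of f (normalised by 1/(2π)) with the ℓ^2 sum of its Fourier coefficients: (1/(2π)) ∫_0^{2π} |f|^2 = Σ |c_n|^2.
Compute the left side: (1/(2π)) [∫_0^π 12^2 dx + ∫_π^{2π} (-11)^2 dx] = (1/(2π)) · (144π + 121π) = (144 + 121)/2 = 265/2.
So Σ_{n ∈ Z} |c_n|^2 = 265/2.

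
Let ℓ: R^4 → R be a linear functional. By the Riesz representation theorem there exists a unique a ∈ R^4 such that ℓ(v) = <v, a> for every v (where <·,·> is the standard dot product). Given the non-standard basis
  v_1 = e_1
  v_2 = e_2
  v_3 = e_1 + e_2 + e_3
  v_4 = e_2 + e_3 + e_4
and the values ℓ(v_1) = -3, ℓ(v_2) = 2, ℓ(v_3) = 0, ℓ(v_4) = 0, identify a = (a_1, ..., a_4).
a = (-3, 2, 1, -3)

Write a = (a_1, ..., a_4) in the standard basis. For each basis vector v_i, ℓ(v_i) = <v_i, a> is a linear equation in the a_j's. Collect the n equations into a matrix system V a = ℓ, where row i of V is v_i (expressed in the standard basis). Since V is invertible (lower-triangular with 1s on the diagonal, up to permutation), solve by back-substitution:
  V =
[[1, 0, 0, 0],
 [0, 1, 0, 0],
 [1, 1, 1, 0],
 [0, 1, 1, 1]]
  V a = (-3, 2, 0, 0)
Solving gives a = (-3, 2, 1, -3).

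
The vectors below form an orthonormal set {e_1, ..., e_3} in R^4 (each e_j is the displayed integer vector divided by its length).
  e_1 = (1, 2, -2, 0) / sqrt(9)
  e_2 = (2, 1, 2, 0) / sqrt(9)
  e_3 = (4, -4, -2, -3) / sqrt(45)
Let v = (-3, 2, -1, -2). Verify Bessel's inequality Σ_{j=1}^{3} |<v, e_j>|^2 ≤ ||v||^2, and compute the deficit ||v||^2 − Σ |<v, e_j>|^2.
Σ |<v, e_j>|^2 = 41/5; ||v||^2 = 18; deficit = 49/5

Write each e_j = u_j / sqrt(<u_j, u_j>) where u_j is the displayed integer vector. Then <v, e_j> = <v, u_j> / sqrt(<u_j, u_j>), so |<v, e_j>|^2 = <v, u_j>^2 / <u_j, u_j>.
Coefficients: <v, e_1> = 3/sqrt(9), <v, e_2> = -6/sqrt(9), <v, e_3> = -12/sqrt(45).
Square and sum: Σ |<v, e_j>|^2 = 41/5.
Compute ||v||^2 = v·v = 18.
Deficit = 18 − 41/5 = 49/5 ≥ 0, confirming Bessel's inequality. (The deficit equals ||v − Σ <v,e_j> e_j||^2, the squared distance from v to span{e_j}.)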